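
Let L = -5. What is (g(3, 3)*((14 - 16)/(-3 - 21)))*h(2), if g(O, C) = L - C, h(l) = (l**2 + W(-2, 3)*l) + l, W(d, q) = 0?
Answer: -4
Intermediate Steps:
h(l) = l + l**2 (h(l) = (l**2 + 0*l) + l = (l**2 + 0) + l = l**2 + l = l + l**2)
g(O, C) = -5 - C
(g(3, 3)*((14 - 16)/(-3 - 21)))*h(2) = ((-5 - 1*3)*((14 - 16)/(-3 - 21)))*(2*(1 + 2)) = ((-5 - 3)*(-2/(-24)))*(2*3) = -(-16)*(-1)/24*6 = -8*1/12*6 = -2/3*6 = -4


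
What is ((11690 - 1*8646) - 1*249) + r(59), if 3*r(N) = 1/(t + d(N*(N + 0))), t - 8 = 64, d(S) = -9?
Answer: 528256/189 ≈ 2795.0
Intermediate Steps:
t = 72 (t = 8 + 64 = 72)
r(N) = 1/189 (r(N) = 1/(3*(72 - 9)) = (⅓)/63 = (⅓)*(1/63) = 1/189)
((11690 - 1*8646) - 1*249) + r(59) = ((11690 - 1*8646) - 1*249) + 1/189 = ((11690 - 8646) - 249) + 1/189 = (3044 - 249) + 1/189 = 2795 + 1/189 = 528256/189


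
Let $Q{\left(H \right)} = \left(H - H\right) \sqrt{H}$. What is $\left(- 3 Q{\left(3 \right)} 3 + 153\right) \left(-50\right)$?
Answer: $-7650$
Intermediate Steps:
$Q{\left(H \right)} = 0$ ($Q{\left(H \right)} = 0 \sqrt{H} = 0$)
$\left(- 3 Q{\left(3 \right)} 3 + 153\right) \left(-50\right) = \left(\left(-3\right) 0 \cdot 3 + 153\right) \left(-50\right) = \left(0 \cdot 3 + 153\right) \left(-50\right) = \left(0 + 153\right) \left(-50\right) = 153 \left(-50\right) = -7650$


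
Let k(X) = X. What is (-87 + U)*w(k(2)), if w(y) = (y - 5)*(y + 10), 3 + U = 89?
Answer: 36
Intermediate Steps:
U = 86 (U = -3 + 89 = 86)
w(y) = (-5 + y)*(10 + y)
(-87 + U)*w(k(2)) = (-87 + 86)*(-50 + 2² + 5*2) = -(-50 + 4 + 10) = -1*(-36) = 36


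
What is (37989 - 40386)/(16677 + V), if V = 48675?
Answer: -799/21784 ≈ -0.036678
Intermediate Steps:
(37989 - 40386)/(16677 + V) = (37989 - 40386)/(16677 + 48675) = -2397/65352 = -2397*1/65352 = -799/21784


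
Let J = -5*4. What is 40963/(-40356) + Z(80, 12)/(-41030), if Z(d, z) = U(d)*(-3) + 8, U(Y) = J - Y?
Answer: -76960979/75263940 ≈ -1.0225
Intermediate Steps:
J = -20
U(Y) = -20 - Y
Z(d, z) = 68 + 3*d (Z(d, z) = (-20 - d)*(-3) + 8 = (60 + 3*d) + 8 = 68 + 3*d)
40963/(-40356) + Z(80, 12)/(-41030) = 40963/(-40356) + (68 + 3*80)/(-41030) = 40963*(-1/40356) + (68 + 240)*(-1/41030) = -40963/40356 + 308*(-1/41030) = -40963/40356 - 14/1865 = -76960979/75263940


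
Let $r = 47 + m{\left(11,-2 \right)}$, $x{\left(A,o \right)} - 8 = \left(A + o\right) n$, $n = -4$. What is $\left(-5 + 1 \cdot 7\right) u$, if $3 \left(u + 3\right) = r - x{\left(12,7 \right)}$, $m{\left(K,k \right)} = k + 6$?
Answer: $\frac{220}{3} \approx 73.333$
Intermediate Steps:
$m{\left(K,k \right)} = 6 + k$
$x{\left(A,o \right)} = 8 - 4 A - 4 o$ ($x{\left(A,o \right)} = 8 + \left(A + o\right) \left(-4\right) = 8 - \left(4 A + 4 o\right) = 8 - 4 A - 4 o$)
$r = 51$ ($r = 47 + \left(6 - 2\right) = 47 + 4 = 51$)
$u = \frac{110}{3}$ ($u = -3 + \frac{51 - \left(8 - 48 - 28\right)}{3} = -3 + \frac{51 - -68}{3} = -3 + \frac{51 + 68}{3} = -3 + \frac{1}{3} \cdot 119 = -3 + \frac{119}{3} = \frac{110}{3} \approx 36.667$)
$\left(-5 + 1 \cdot 7\right) u = \left(-5 + 1 \cdot 7\right) \frac{110}{3} = \left(-5 + 7\right) \frac{110}{3} = 2 \cdot \frac{110}{3} = \frac{220}{3}$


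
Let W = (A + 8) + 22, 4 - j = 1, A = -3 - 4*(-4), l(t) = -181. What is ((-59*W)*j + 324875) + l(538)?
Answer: 317083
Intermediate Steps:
A = 13 (A = -3 + 16 = 13)
j = 3 (j = 4 - 1*1 = 4 - 1 = 3)
W = 43 (W = (13 + 8) + 22 = 21 + 22 = 43)
((-59*W)*j + 324875) + l(538) = (-59*43*3 + 324875) - 181 = (-2537*3 + 324875) - 181 = (-7611 + 324875) - 181 = 317264 - 181 = 317083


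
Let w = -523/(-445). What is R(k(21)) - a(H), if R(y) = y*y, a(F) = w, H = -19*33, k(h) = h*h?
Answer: 86543522/445 ≈ 1.9448e+5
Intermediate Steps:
w = 523/445 (w = -523*(-1/445) = 523/445 ≈ 1.1753)
k(h) = h**2
H = -627
a(F) = 523/445
R(y) = y**2
R(k(21)) - a(H) = (21**2)**2 - 1*523/445 = 441**2 - 523/445 = 194481 - 523/445 = 86543522/445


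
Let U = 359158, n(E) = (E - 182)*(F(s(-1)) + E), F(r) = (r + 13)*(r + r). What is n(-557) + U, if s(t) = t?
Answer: 788517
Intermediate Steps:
F(r) = 2*r*(13 + r) (F(r) = (13 + r)*(2*r) = 2*r*(13 + r))
n(E) = (-182 + E)*(-24 + E) (n(E) = (E - 182)*(2*(-1)*(13 - 1) + E) = (-182 + E)*(2*(-1)*12 + E) = (-182 + E)*(-24 + E))
n(-557) + U = (4368 + (-557)² - 206*(-557)) + 359158 = (4368 + 310249 + 114742) + 359158 = 429359 + 359158 = 788517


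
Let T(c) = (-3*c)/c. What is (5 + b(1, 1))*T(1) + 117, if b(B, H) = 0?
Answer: 102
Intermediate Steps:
T(c) = -3
(5 + b(1, 1))*T(1) + 117 = (5 + 0)*(-3) + 117 = 5*(-3) + 117 = -15 + 117 = 102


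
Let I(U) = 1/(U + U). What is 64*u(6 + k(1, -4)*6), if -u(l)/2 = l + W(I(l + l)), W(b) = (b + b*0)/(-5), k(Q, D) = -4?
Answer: 103664/45 ≈ 2303.6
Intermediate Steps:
I(U) = 1/(2*U)
W(b) = -b/5 (W(b) = (b + 0)*(-⅕) = b*(-⅕) = -b/5)
u(l) = -2*l + 1/(10*l) (u(l) = -2*(l - 1/(10*(l + l))) = -2*(l - 1/(10*(2*l))) = -2*(l - 1/(2*l)/10) = -2*(l - 1/(20*l)) = -2*l + 1/(10*l))
64*u(6 + k(1, -4)*6) = 64*(-2*(6 - 4*6) + 1/(10*(6 - 4*6))) = 64*(-2*(6 - 24) + 1/(10*(6 - 24))) = 64*(-2*(-18) + (⅒)/(-18)) = 64*(36 + (⅒)*(-1/18)) = 64*(36 - 1/180) = 64*(6479/180) = 103664/45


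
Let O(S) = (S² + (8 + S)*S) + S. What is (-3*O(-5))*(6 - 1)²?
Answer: -375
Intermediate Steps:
O(S) = S + S² + S*(8 + S) (O(S) = (S² + S*(8 + S)) + S = S + S² + S*(8 + S))
(-3*O(-5))*(6 - 1)² = (-(-15)*(9 + 2*(-5)))*(6 - 1)² = -(-15)*(9 - 10)*5² = -(-15)*(-1)*25 = -3*5*25 = -15*25 = -375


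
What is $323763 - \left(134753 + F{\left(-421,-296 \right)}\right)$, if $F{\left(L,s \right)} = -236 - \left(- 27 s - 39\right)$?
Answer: $197199$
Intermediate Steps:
$F{\left(L,s \right)} = -197 + 27 s$ ($F{\left(L,s \right)} = -236 - \left(- 27 s - 39\right) = -236 - \left(-39 - 27 s\right) = -236 + \left(39 + 27 s\right) = -197 + 27 s$)
$323763 - \left(134753 + F{\left(-421,-296 \right)}\right) = 323763 - \left(134753 + \left(-197 + 27 \left(-296\right)\right)\right) = 323763 - \left(134753 - 8189\right) = 323763 - 126564 = 197199$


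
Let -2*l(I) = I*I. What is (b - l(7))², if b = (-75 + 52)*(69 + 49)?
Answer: 28933641/4 ≈ 7.2334e+6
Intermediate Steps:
l(I) = -I²/2 (l(I) = -I*I/2 = -I²/2)
b = -2714 (b = -23*118 = -2714)
(b - l(7))² = (-2714 - (-1)*7²/2)² = (-2714 - (-1)*49/2)² = (-2714 - 1*(-49/2))² = (-2714 + 49/2)² = (-5379/2)² = 28933641/4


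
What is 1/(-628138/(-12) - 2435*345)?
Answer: -6/4726381 ≈ -1.2695e-6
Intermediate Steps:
1/(-628138/(-12) - 2435*345) = 1/(-628138*(-1)/12 - 840075) = 1/(-44867*(-7/6) - 840075) = 1/(314069/6 - 840075) = 1/(-4726381/6) = -6/4726381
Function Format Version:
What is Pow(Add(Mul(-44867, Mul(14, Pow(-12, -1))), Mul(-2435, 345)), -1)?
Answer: Rational(-6, 4726381) ≈ -1.2695e-6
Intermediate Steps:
Pow(Add(Mul(-44867, Mul(14, Pow(-12, -1))), Mul(-2435, 345)), -1) = Pow(Add(Mul(-44867, Mul(14, Rational(-1, 12))), -840075), -1) = Pow(Add(Mul(-44867, Rational(-7, 6)), -840075), -1) = Pow(Add(Rational(314069, 6), -840075), -1) = Pow(Rational(-4726381, 6), -1) = Rational(-6, 4726381)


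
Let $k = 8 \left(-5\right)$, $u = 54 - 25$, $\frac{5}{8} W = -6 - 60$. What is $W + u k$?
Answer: $- \frac{6328}{5} \approx -1265.6$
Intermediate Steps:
$W = - \frac{528}{5}$ ($W = \frac{8 \left(-6 - 60\right)}{5} = \frac{8}{5} \left(-66\right) = - \frac{528}{5} \approx -105.6$)
$u = 29$
$k = -40$
$W + u k = - \frac{528}{5} + 29 \left(-40\right) = - \frac{528}{5} - 1160 = - \frac{6328}{5}$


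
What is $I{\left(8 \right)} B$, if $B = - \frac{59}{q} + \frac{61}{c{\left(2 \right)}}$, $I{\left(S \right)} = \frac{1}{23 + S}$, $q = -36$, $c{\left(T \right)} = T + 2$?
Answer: $\frac{152}{279} \approx 0.5448$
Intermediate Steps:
$c{\left(T \right)} = 2 + T$
$B = \frac{152}{9}$ ($B = - \frac{59}{-36} + \frac{61}{2 + 2} = \left(-59\right) \left(- \frac{1}{36}\right) + \frac{61}{4} = \frac{59}{36} + 61 \cdot \frac{1}{4} = \frac{59}{36} + \frac{61}{4} = \frac{152}{9} \approx 16.889$)
$I{\left(8 \right)} B = \frac{1}{23 + 8} \cdot \frac{152}{9} = \frac{1}{31} \cdot \frac{152}{9} = \frac{152}{279}$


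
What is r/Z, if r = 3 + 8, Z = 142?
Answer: 11/142 ≈ 0.077465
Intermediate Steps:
r = 11
r/Z = 11/142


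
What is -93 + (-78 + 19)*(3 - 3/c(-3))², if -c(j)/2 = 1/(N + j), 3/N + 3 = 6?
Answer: -93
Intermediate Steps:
N = 1 (N = 3/(-3 + 6) = 3/3 = 3*(⅓) = 1)
c(j) = -2/(1 + j)
-93 + (-78 + 19)*(3 - 3/c(-3))² = -93 + (-78 + 19)*(3 - 3/((-2/(1 - 3))))² = -93 - 59*(3 - 3/((-2/(-2))))² = -93 - 59*(3 - 3/((-2*(-½))))² = -93 - 59*(3 - 3/1)² = -93 - 59*(3 - 3*1)² = -93 - 59*(3 - 3)² = -93 - 59*0² = -93 - 59*0 = -93 + 0 = -93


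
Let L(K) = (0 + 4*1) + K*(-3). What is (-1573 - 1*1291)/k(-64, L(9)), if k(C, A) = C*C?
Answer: -179/256 ≈ -0.69922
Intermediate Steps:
L(K) = 4 - 3*K (L(K) = (0 + 4) - 3*K = 4 - 3*K)
k(C, A) = C²
(-1573 - 1*1291)/k(-64, L(9)) = (-1573 - 1*1291)/((-64)²) = (-1573 - 1291)/4096 = -2864*1/4096 = -179/256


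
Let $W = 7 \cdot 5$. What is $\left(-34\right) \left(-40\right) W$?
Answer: $47600$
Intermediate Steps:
$W = 35$
$\left(-34\right) \left(-40\right) W = \left(-34\right) \left(-40\right) 35 = 1360 \cdot 35 = 47600$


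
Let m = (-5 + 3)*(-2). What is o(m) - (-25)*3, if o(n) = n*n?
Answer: 91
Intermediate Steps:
m = 4 (m = -2*(-2) = 4)
o(n) = n²
o(m) - (-25)*3 = 4² - (-25)*3 = 16 - 1*(-75) = 16 + 75 = 91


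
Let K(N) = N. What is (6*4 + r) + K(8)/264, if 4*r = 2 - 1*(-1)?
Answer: 3271/132 ≈ 24.780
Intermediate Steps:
r = ¾ (r = (2 - 1*(-1))/4 = (2 + 1)/4 = (¼)*3 = ¾ ≈ 0.75000)
(6*4 + r) + K(8)/264 = (6*4 + ¾) + 8/264 = (24 + ¾) + 8*(1/264) = 99/4 + 1/33 = 3271/132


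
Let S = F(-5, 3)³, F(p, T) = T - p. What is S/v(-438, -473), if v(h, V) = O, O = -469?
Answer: -512/469 ≈ -1.0917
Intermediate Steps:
v(h, V) = -469
S = 512 (S = (3 - 1*(-5))³ = (3 + 5)³ = 8³ = 512)
S/v(-438, -473) = 512/(-469) = 512*(-1/469) = -512/469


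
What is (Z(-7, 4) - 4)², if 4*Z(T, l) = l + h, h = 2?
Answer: 25/4 ≈ 6.2500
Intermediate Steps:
Z(T, l) = ½ + l/4 (Z(T, l) = (l + 2)/4 = (2 + l)/4 = ½ + l/4)
(Z(-7, 4) - 4)² = ((½ + (¼)*4) - 4)² = ((½ + 1) - 4)² = (3/2 - 4)² = (-5/2)² = 25/4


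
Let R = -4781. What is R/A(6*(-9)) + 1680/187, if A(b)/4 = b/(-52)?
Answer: -11531891/10098 ≈ -1142.0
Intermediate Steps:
A(b) = -b/13 (A(b) = 4*(b/(-52)) = 4*(b*(-1/52)) = 4*(-b/52) = -b/13)
R/A(6*(-9)) + 1680/187 = -4781/((-6*(-9)/13)) + 1680/187 = -4781/((-1/13*(-54))) + 1680*(1/187) = -4781/54/13 + 1680/187 = -4781*13/54 + 1680/187 = -62153/54 + 1680/187 = -11531891/10098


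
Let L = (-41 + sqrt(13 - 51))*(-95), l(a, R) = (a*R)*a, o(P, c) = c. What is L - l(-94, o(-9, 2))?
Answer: -13777 - 95*I*sqrt(38) ≈ -13777.0 - 585.62*I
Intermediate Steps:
l(a, R) = R*a**2 (l(a, R) = (R*a)*a = R*a**2)
L = 3895 - 95*I*sqrt(38) (L = (-41 + sqrt(-38))*(-95) = (-41 + I*sqrt(38))*(-95) = 3895 - 95*I*sqrt(38) ≈ 3895.0 - 585.62*I)
L - l(-94, o(-9, 2)) = (3895 - 95*I*sqrt(38)) - 2*(-94)**2 = (3895 - 95*I*sqrt(38)) - 2*8836 = (3895 - 95*I*sqrt(38)) - 1*17672 = (3895 - 95*I*sqrt(38)) - 17672 = -13777 - 95*I*sqrt(38)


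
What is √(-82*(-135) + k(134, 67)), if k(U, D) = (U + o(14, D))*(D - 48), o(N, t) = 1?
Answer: 3*√1515 ≈ 116.77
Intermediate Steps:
k(U, D) = (1 + U)*(-48 + D) (k(U, D) = (U + 1)*(D - 48) = (1 + U)*(-48 + D))
√(-82*(-135) + k(134, 67)) = √(-82*(-135) + (-48 + 67 - 48*134 + 67*134)) = √(11070 + (-48 + 67 - 6432 + 8978)) = √(11070 + 2565) = √13635 = 3*√1515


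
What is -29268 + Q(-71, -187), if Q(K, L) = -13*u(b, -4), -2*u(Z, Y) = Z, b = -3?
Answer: -58575/2 ≈ -29288.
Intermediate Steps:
u(Z, Y) = -Z/2
Q(K, L) = -39/2 (Q(K, L) = -(-13)*(-3)/2 = -13*3/2 = -39/2)
-29268 + Q(-71, -187) = -29268 - 39/2 = -58575/2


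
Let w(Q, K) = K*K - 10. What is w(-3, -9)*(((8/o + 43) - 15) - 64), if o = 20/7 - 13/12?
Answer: -333132/149 ≈ -2235.8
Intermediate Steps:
o = 149/84 (o = 20*(1/7) - 13*1/12 = 20/7 - 13/12 = 149/84 ≈ 1.7738)
w(Q, K) = -10 + K**2 (w(Q, K) = K**2 - 10 = -10 + K**2)
w(-3, -9)*(((8/o + 43) - 15) - 64) = (-10 + (-9)**2)*(((8/(149/84) + 43) - 15) - 64) = (-10 + 81)*(((8*(84/149) + 43) - 15) - 64) = 71*(((672/149 + 43) - 15) - 64) = 71*((7079/149 - 15) - 64) = 71*(4844/149 - 64) = 71*(-4692/149) = -333132/149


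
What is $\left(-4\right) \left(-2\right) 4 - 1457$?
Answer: $-1425$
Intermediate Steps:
$\left(-4\right) \left(-2\right) 4 - 1457 = 8 \cdot 4 - 1457 = 32 - 1457 = -1425$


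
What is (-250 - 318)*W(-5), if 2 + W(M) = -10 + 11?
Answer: 568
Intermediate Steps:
W(M) = -1 (W(M) = -2 + (-10 + 11) = -2 + 1 = -1)
(-250 - 318)*W(-5) = (-250 - 318)*(-1) = -568*(-1) = 568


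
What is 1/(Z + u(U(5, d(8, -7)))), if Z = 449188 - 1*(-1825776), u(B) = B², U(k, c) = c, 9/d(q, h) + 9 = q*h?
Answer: 4225/9611722981 ≈ 4.3957e-7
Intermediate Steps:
d(q, h) = 9/(-9 + h*q) (d(q, h) = 9/(-9 + q*h) = 9/(-9 + h*q))
Z = 2274964 (Z = 449188 + 1825776 = 2274964)
1/(Z + u(U(5, d(8, -7)))) = 1/(2274964 + (9/(-9 - 7*8))²) = 1/(2274964 + (9/(-9 - 56))²) = 1/(2274964 + (9/(-65))²) = 1/(2274964 + (9*(-1/65))²) = 1/(2274964 + (-9/65)²) = 1/(2274964 + 81/4225) = 1/(9611722981/4225) = 4225/9611722981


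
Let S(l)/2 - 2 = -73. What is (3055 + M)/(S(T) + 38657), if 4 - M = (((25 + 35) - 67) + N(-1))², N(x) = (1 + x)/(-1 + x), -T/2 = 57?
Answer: 602/7703 ≈ 0.078151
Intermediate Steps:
T = -114 (T = -2*57 = -114)
S(l) = -142 (S(l) = 4 + 2*(-73) = 4 - 146 = -142)
N(x) = (1 + x)/(-1 + x)
M = -45 (M = 4 - (((25 + 35) - 67) + (1 - 1)/(-1 - 1))² = 4 - ((60 - 67) + 0/(-2))² = 4 - (-7 - ½*0)² = 4 - (-7 + 0)² = 4 - 1*(-7)² = 4 - 1*49 = 4 - 49 = -45)
(3055 + M)/(S(T) + 38657) = (3055 - 45)/(-142 + 38657) = 3010/38515 = 3010*(1/38515) = 602/7703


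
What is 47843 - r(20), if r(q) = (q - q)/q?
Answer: 47843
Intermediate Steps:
r(q) = 0 (r(q) = 0/q = 0)
47843 - r(20) = 47843 - 1*0 = 47843 + 0 = 47843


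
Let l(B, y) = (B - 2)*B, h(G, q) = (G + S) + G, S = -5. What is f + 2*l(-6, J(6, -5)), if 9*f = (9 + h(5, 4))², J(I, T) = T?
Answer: 1060/9 ≈ 117.78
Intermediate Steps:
h(G, q) = -5 + 2*G (h(G, q) = (G - 5) + G = (-5 + G) + G = -5 + 2*G)
l(B, y) = B*(-2 + B) (l(B, y) = (-2 + B)*B = B*(-2 + B))
f = 196/9 (f = (9 + (-5 + 2*5))²/9 = (9 + (-5 + 10))²/9 = (9 + 5)²/9 = (⅑)*14² = (⅑)*196 = 196/9 ≈ 21.778)
f + 2*l(-6, J(6, -5)) = 196/9 + 2*(-6*(-2 - 6)) = 196/9 + 2*(-6*(-8)) = 196/9 + 2*48 = 196/9 + 96 = 1060/9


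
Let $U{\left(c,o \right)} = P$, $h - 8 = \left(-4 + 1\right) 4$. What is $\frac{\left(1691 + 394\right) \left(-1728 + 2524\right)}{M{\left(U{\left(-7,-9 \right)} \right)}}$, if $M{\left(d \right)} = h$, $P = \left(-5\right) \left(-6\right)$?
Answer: $-414915$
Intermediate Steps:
$P = 30$
$h = -4$ ($h = 8 + \left(-4 + 1\right) 4 = 8 - 12 = -4$)
$U{\left(c,o \right)} = 30$
$M{\left(d \right)} = -4$
$\frac{\left(1691 + 394\right) \left(-1728 + 2524\right)}{M{\left(U{\left(-7,-9 \right)} \right)}} = \frac{\left(1691 + 394\right) \left(-1728 + 2524\right)}{-4} = 2085 \cdot 796 \left(- \frac{1}{4}\right) = 1659660 \left(- \frac{1}{4}\right) = -414915$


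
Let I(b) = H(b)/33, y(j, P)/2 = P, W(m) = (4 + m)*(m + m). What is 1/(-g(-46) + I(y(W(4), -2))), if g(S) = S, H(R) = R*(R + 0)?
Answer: 33/1534 ≈ 0.021512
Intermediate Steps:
H(R) = R² (H(R) = R*R = R²)
W(m) = 2*m*(4 + m) (W(m) = (4 + m)*(2*m) = 2*m*(4 + m))
y(j, P) = 2*P
I(b) = b²/33
1/(-g(-46) + I(y(W(4), -2))) = 1/(-1*(-46) + (2*(-2))²/33) = 1/(46 + (1/33)*(-4)²) = 1/(46 + (1/33)*16) = 1/(46 + 16/33) = 1/(1534/33) = 33/1534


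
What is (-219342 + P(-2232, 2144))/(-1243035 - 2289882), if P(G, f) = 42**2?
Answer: 72526/1177639 ≈ 0.061586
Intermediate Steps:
P(G, f) = 1764
(-219342 + P(-2232, 2144))/(-1243035 - 2289882) = (-219342 + 1764)/(-1243035 - 2289882) = -217578/(-3532917) = -217578*(-1/3532917) = 72526/1177639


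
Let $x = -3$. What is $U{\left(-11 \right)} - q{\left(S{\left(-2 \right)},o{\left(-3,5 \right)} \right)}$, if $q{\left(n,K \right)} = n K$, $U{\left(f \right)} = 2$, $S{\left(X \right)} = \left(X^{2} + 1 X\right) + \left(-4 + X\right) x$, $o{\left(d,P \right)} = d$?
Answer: $62$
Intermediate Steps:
$S{\left(X \right)} = 12 + X^{2} - 2 X$ ($S{\left(X \right)} = \left(X^{2} + 1 X\right) + \left(-4 + X\right) \left(-3\right) = \left(X^{2} + X\right) - \left(-12 + 3 X\right) = \left(X + X^{2}\right) - \left(-12 + 3 X\right) = 12 + X^{2} - 2 X$)
$q{\left(n,K \right)} = K n$
$U{\left(-11 \right)} - q{\left(S{\left(-2 \right)},o{\left(-3,5 \right)} \right)} = 2 - - 3 \left(12 + \left(-2\right)^{2} - -4\right) = 2 - - 3 \left(12 + 4 + 4\right) = 2 - \left(-3\right) 20 = 2 - -60 = 2 + 60 = 62$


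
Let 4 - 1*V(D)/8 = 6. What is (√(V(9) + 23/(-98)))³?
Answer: -1591*I*√3182/1372 ≈ -65.413*I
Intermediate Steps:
V(D) = -16 (V(D) = 32 - 8*6 = 32 - 48 = -16)
(√(V(9) + 23/(-98)))³ = (√(-16 + 23/(-98)))³ = (√(-16 + 23*(-1/98)))³ = (√(-16 - 23/98))³ = (√(-1591/98))³ = (I*√3182/14)³ = -1591*I*√3182/1372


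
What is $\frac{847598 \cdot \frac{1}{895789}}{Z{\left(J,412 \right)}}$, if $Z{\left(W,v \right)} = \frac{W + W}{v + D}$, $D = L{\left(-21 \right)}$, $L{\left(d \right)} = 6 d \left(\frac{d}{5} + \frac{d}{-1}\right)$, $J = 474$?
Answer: $- \frac{1806231338}{1061509965} \approx -1.7016$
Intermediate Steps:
$L{\left(d \right)} = - \frac{24 d^{2}}{5}$ ($L{\left(d \right)} = 6 d \left(d \frac{1}{5} + d \left(-1\right)\right) = 6 d \left(\frac{d}{5} - d\right) = 6 d \left(- \frac{4 d}{5}\right) = - \frac{24 d^{2}}{5}$)
$D = - \frac{10584}{5}$ ($D = - \frac{24 \left(-21\right)^{2}}{5} = \left(- \frac{24}{5}\right) 441 = - \frac{10584}{5} \approx -2116.8$)
$Z{\left(W,v \right)} = \frac{2 W}{- \frac{10584}{5} + v}$ ($Z{\left(W,v \right)} = \frac{W + W}{v - \frac{10584}{5}} = \frac{2 W}{- \frac{10584}{5} + v}$)
$\frac{847598 \cdot \frac{1}{895789}}{Z{\left(J,412 \right)}} = \frac{847598 \cdot \frac{1}{895789}}{10 \cdot 474 \frac{1}{-10584 + 5 \cdot 412}} = \frac{847598 \cdot \frac{1}{895789}}{10 \cdot 474 \frac{1}{-10584 + 2060}} = \frac{847598}{895789 \cdot 10 \cdot 474 \frac{1}{-8524}} = \frac{847598}{895789 \cdot 10 \cdot 474 \left(- \frac{1}{8524}\right)} = \frac{847598}{895789 \left(- \frac{1185}{2131}\right)} = \frac{847598}{895789} \left(- \frac{2131}{1185}\right) = - \frac{1806231338}{1061509965}$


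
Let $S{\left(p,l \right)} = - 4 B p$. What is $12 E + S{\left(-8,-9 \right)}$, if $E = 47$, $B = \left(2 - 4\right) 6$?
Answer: $180$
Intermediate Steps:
$B = -12$ ($B = \left(-2\right) 6 = -12$)
$S{\left(p,l \right)} = 48 p$ ($S{\left(p,l \right)} = \left(-4\right) \left(-12\right) p = 48 p$)
$12 E + S{\left(-8,-9 \right)} = 12 \cdot 47 + 48 \left(-8\right) = 564 - 384 = 180$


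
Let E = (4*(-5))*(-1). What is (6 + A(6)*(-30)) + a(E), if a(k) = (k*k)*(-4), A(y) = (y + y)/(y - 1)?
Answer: -1666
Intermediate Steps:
E = 20 (E = -20*(-1) = 20)
A(y) = 2*y/(-1 + y) (A(y) = (2*y)/(-1 + y) = 2*y/(-1 + y))
a(k) = -4*k² (a(k) = k²*(-4) = -4*k²)
(6 + A(6)*(-30)) + a(E) = (6 + (2*6/(-1 + 6))*(-30)) - 4*20² = (6 + (2*6/5)*(-30)) - 4*400 = (6 + (2*6*(⅕))*(-30)) - 1600 = (6 + (12/5)*(-30)) - 1600 = (6 - 72) - 1600 = -66 - 1600 = -1666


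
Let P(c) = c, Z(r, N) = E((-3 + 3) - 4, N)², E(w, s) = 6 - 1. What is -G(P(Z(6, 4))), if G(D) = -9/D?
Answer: 9/25 ≈ 0.36000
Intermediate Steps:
E(w, s) = 5
Z(r, N) = 25 (Z(r, N) = 5² = 25)
-G(P(Z(6, 4))) = -(-9)/25 = -1*(-9/25) = 9/25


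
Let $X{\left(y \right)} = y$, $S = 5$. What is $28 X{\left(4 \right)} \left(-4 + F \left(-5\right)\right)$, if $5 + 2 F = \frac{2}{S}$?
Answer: $840$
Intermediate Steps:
$F = - \frac{23}{10}$ ($F = - \frac{5}{2} + \frac{2 \cdot \frac{1}{5}}{2} = - \frac{5}{2} + \frac{1}{2} \cdot \frac{2}{5} = - \frac{5}{2} + \frac{1}{5} = - \frac{23}{10} \approx -2.3$)
$28 X{\left(4 \right)} \left(-4 + F \left(-5\right)\right) = 28 \cdot 4 \left(-4 - - \frac{23}{2}\right) = 112 \left(-4 + \frac{23}{2}\right) = 112 \cdot \frac{15}{2} = 840$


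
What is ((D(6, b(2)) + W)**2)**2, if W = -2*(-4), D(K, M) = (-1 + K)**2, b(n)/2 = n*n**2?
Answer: 1185921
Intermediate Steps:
b(n) = 2*n**3 (b(n) = 2*(n*n**2) = 2*n**3)
W = 8
((D(6, b(2)) + W)**2)**2 = (((-1 + 6)**2 + 8)**2)**2 = ((5**2 + 8)**2)**2 = ((25 + 8)**2)**2 = (33**2)**2 = 1089**2 = 1185921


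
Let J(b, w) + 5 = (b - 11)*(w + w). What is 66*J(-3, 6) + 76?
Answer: -11342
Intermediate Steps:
J(b, w) = -5 + 2*w*(-11 + b) (J(b, w) = -5 + (b - 11)*(w + w) = -5 + (-11 + b)*(2*w) = -5 + 2*w*(-11 + b))
66*J(-3, 6) + 76 = 66*(-5 - 22*6 + 2*(-3)*6) + 76 = 66*(-5 - 132 - 36) + 76 = 66*(-173) + 76 = -11418 + 76 = -11342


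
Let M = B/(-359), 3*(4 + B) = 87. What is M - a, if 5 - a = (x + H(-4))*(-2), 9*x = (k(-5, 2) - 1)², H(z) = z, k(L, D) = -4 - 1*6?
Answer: -77410/3231 ≈ -23.959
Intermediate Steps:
B = 25 (B = -4 + (⅓)*87 = -4 + 29 = 25)
k(L, D) = -10 (k(L, D) = -4 - 6 = -10)
x = 121/9 (x = (-10 - 1)²/9 = (⅑)*(-11)² = (⅑)*121 = 121/9 ≈ 13.444)
a = 215/9 (a = 5 - (121/9 - 4)*(-2) = 5 - 85*(-2)/9 = 5 - 1*(-170/9) = 5 + 170/9 = 215/9 ≈ 23.889)
M = -25/359 (M = 25/(-359) = 25*(-1/359) = -25/359 ≈ -0.069638)
M - a = -25/359 - 1*215/9 = -25/359 - 215/9 = -77410/3231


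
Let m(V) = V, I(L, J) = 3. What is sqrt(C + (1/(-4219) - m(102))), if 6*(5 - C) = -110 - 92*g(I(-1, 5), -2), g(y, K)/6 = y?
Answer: sqrt(31612692765)/12657 ≈ 14.048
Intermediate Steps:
g(y, K) = 6*y
C = 898/3 (C = 5 - (-110 - 552*3)/6 = 5 - (-110 - 92*18)/6 = 5 - (-110 - 1656)/6 = 5 - 1/6*(-1766) = 5 + 883/3 = 898/3 ≈ 299.33)
sqrt(C + (1/(-4219) - m(102))) = sqrt(898/3 + (1/(-4219) - 1*102)) = sqrt(898/3 + (-1/4219 - 102)) = sqrt(898/3 - 430339/4219) = sqrt(2497645/12657) = sqrt(31612692765)/12657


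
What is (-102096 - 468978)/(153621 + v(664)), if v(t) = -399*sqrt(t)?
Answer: -9747662106/2610411353 - 50635228*sqrt(166)/2610411353 ≈ -3.9841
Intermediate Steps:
(-102096 - 468978)/(153621 + v(664)) = (-102096 - 468978)/(153621 - 798*sqrt(166)) = -571074/(153621 - 798*sqrt(166))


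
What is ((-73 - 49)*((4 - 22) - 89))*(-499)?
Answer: -6513946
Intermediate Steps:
((-73 - 49)*((4 - 22) - 89))*(-499) = -122*(-18 - 89)*(-499) = -122*(-107)*(-499) = 13054*(-499) = -6513946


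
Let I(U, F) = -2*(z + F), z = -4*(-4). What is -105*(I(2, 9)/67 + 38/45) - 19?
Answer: -5891/201 ≈ -29.308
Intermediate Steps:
z = 16
I(U, F) = -32 - 2*F (I(U, F) = -2*(16 + F) = -32 - 2*F)
-105*(I(2, 9)/67 + 38/45) - 19 = -105*((-32 - 2*9)/67 + 38/45) - 19 = -105*((-32 - 18)*(1/67) + 38*(1/45)) - 19 = -105*(-50*1/67 + 38/45) - 19 = -105*(-50/67 + 38/45) - 19 = -105*296/3015 - 19 = -2072/201 - 19 = -5891/201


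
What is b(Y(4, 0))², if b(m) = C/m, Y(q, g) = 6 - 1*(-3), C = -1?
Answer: 1/81 ≈ 0.012346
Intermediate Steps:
Y(q, g) = 9 (Y(q, g) = 6 + 3 = 9)
b(m) = -1/m
b(Y(4, 0))² = (-1/9)² = (-1*⅑)² = (-⅑)² = 1/81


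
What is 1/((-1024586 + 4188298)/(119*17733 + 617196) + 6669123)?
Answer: 2727423/18189522623741 ≈ 1.4994e-7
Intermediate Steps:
1/((-1024586 + 4188298)/(119*17733 + 617196) + 6669123) = 1/(3163712/(2110227 + 617196) + 6669123) = 1/(3163712/2727423 + 6669123) = 1/(18189522623741/2727423) = 2727423/18189522623741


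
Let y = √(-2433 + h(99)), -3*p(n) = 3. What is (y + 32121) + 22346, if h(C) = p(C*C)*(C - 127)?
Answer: 54467 + I*√2405 ≈ 54467.0 + 49.041*I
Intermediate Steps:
p(n) = -1 (p(n) = -⅓*3 = -1)
h(C) = 127 - C (h(C) = -(C - 127) = -(-127 + C) = 127 - C)
y = I*√2405 (y = √(-2433 + (127 - 1*99)) = √(-2433 + (127 - 99)) = √(-2433 + 28) = √(-2405) = I*√2405 ≈ 49.041*I)
(y + 32121) + 22346 = (I*√2405 + 32121) + 22346 = (32121 + I*√2405) + 22346 = 54467 + I*√2405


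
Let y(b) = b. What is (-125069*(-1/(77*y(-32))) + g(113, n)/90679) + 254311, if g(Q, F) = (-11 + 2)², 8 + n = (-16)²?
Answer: 8115734710307/31919008 ≈ 2.5426e+5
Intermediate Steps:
n = 248 (n = -8 + (-16)² = -8 + 256 = 248)
g(Q, F) = 81 (g(Q, F) = (-9)² = 81)
(-125069*(-1/(77*y(-32))) + g(113, n)/90679) + 254311 = (-125069/((-32*(-77))) + 81/90679) + 254311 = (-125069/2464 + 81*(1/90679)) + 254311 = (-125069*1/2464 + 81/90679) + 254311 = (-17867/352 + 81/90679) + 254311 = -1620133181/31919008 + 254311 = 8115734710307/31919008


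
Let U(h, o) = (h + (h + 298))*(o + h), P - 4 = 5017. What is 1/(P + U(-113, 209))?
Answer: 1/11933 ≈ 8.3801e-5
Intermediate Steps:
P = 5021 (P = 4 + 5017 = 5021)
U(h, o) = (298 + 2*h)*(h + o) (U(h, o) = (h + (298 + h))*(h + o) = (298 + 2*h)*(h + o))
1/(P + U(-113, 209)) = 1/(5021 + (2*(-113)² + 298*(-113) + 298*209 + 2*(-113)*209)) = 1/(5021 + (2*12769 - 33674 + 62282 - 47234)) = 1/(5021 + (25538 - 33674 + 62282 - 47234)) = 1/(5021 + 6912) = 1/11933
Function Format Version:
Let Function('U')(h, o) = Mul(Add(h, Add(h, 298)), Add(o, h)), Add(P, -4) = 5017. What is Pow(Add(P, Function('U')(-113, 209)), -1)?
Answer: Rational(1, 11933) ≈ 8.3801e-5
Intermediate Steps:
P = 5021 (P = Add(4, 5017) = 5021)
Function('U')(h, o) = Mul(Add(298, Mul(2, h)), Add(h, o)) (Function('U')(h, o) = Mul(Add(h, Add(298, h)), Add(h, o)) = Mul(Add(298, Mul(2, h)), Add(h, o)))
Pow(Add(P, Function('U')(-113, 209)), -1) = Pow(Add(5021, Add(Mul(2, Pow(-113, 2)), Mul(298, -113), Mul(298, 209), Mul(2, -113, 209))), -1) = Pow(Add(5021, Add(Mul(2, 12769), -33674, 62282, -47234)), -1) = Pow(Add(5021, Add(25538, -33674, 62282, -47234)), -1) = Pow(Add(5021, 6912), -1) = Pow(11933, -1) = Rational(1, 11933)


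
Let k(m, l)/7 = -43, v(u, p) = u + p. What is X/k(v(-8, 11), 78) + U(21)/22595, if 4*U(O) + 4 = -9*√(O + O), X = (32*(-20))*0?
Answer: -1/22595 - 9*√42/90380 ≈ -0.00068961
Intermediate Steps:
v(u, p) = p + u
k(m, l) = -301 (k(m, l) = 7*(-43) = -301)
X = 0 (X = -640*0 = 0)
U(O) = -1 - 9*√2*√O/4 (U(O) = -1 + (-9*√(O + O))/4 = -1 + (-9*√2*√O)/4 = -1 - 9*√2*√O/4)
X/k(v(-8, 11), 78) + U(21)/22595 = 0/(-301) + (-1 - 9*√2*√21/4)/22595 = 0*(-1/301) + (-1 - 9*√42/4)*(1/22595) = 0 + (-1/22595 - 9*√42/90380) = -1/22595 - 9*√42/90380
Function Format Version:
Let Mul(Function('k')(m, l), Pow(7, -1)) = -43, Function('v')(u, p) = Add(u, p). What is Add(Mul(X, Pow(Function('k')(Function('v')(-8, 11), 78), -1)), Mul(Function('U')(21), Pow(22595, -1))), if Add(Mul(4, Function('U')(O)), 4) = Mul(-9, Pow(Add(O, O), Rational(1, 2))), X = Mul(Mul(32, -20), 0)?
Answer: Add(Rational(-1, 22595), Mul(Rational(-9, 90380), Pow(42, Rational(1, 2)))) ≈ -0.00068961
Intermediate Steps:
Function('v')(u, p) = Add(p, u)
Function('k')(m, l) = -301 (Function('k')(m, l) = Mul(7, -43) = -301)
X = 0 (X = Mul(-640, 0) = 0)
Function('U')(O) = Add(-1, Mul(Rational(-9, 4), Pow(2, Rational(1, 2)), Pow(O, Rational(1, 2)))) (Function('U')(O) = Add(-1, Mul(Rational(1, 4), Mul(-9, Pow(Add(O, O), Rational(1, 2))))) = Add(-1, Mul(Rational(1, 4), Mul(-9, Pow(Mul(2, O), Rational(1, 2))))) = Add(-1, Mul(Rational(1, 4), Mul(-9, Mul(Pow(2, Rational(1, 2)), Pow(O, Rational(1, 2)))))) = Add(-1, Mul(Rational(1, 4), Mul(-9, Pow(2, Rational(1, 2)), Pow(O, Rational(1, 2))))) = Add(-1, Mul(Rational(-9, 4), Pow(2, Rational(1, 2)), Pow(O, Rational(1, 2)))))
Add(Mul(X, Pow(Function('k')(Function('v')(-8, 11), 78), -1)), Mul(Function('U')(21), Pow(22595, -1))) = Add(Mul(0, Pow(-301, -1)), Mul(Add(-1, Mul(Rational(-9, 4), Pow(2, Rational(1, 2)), Pow(21, Rational(1, 2)))), Pow(22595, -1))) = Add(Mul(0, Rational(-1, 301)), Mul(Add(-1, Mul(Rational(-9, 4), Pow(42, Rational(1, 2)))), Rational(1, 22595))) = Add(0, Add(Rational(-1, 22595), Mul(Rational(-9, 90380), Pow(42, Rational(1, 2))))) = Add(Rational(-1, 22595), Mul(Rational(-9, 90380), Pow(42, Rational(1, 2))))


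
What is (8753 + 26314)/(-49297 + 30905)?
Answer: -35067/18392 ≈ -1.9066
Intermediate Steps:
(8753 + 26314)/(-49297 + 30905) = 35067/(-18392) = 35067*(-1/18392) = -35067/18392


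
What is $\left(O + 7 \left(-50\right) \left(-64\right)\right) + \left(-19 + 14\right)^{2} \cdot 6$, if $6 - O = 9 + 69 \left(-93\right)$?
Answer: $28964$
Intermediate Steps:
$O = 6414$ ($O = 6 - \left(9 + 69 \left(-93\right)\right) = 6 - \left(9 - 6417\right) = 6 - -6408 = 6 + 6408 = 6414$)
$\left(O + 7 \left(-50\right) \left(-64\right)\right) + \left(-19 + 14\right)^{2} \cdot 6 = \left(6414 + 7 \left(-50\right) \left(-64\right)\right) + \left(-19 + 14\right)^{2} \cdot 6 = \left(6414 - -22400\right) + \left(-5\right)^{2} \cdot 6 = \left(6414 + 22400\right) + 25 \cdot 6 = 28814 + 150 = 28964$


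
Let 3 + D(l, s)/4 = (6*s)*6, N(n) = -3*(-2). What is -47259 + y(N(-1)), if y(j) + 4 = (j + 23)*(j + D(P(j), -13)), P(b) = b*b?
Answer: -101725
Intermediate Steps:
N(n) = 6
P(b) = b²
D(l, s) = -12 + 144*s (D(l, s) = -12 + 4*((6*s)*6) = -12 + 4*(36*s) = -12 + 144*s)
y(j) = -4 + (-1884 + j)*(23 + j) (y(j) = -4 + (j + 23)*(j + (-12 + 144*(-13))) = -4 + (23 + j)*(j + (-12 - 1872)) = -4 + (23 + j)*(j - 1884) = -4 + (23 + j)*(-1884 + j) = -4 + (-1884 + j)*(23 + j))
-47259 + y(N(-1)) = -47259 + (-43336 + 6² - 1861*6) = -47259 + (-43336 + 36 - 11166) = -47259 - 54466 = -101725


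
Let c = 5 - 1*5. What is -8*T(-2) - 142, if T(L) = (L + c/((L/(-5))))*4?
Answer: -78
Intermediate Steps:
c = 0 (c = 5 - 5 = 0)
T(L) = 4*L (T(L) = (L + 0/((L/(-5))))*4 = (L + 0/((L*(-⅕))))*4 = (L + 0/((-L/5)))*4 = (L + 0*(-5/L))*4 = (L + 0)*4 = L*4 = 4*L)
-8*T(-2) - 142 = -32*(-2) - 142 = -8*(-8) - 142 = 64 - 142 = -78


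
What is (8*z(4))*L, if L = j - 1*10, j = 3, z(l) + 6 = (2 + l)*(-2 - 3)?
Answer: 2016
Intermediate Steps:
z(l) = -16 - 5*l (z(l) = -6 + (2 + l)*(-2 - 3) = -6 + (2 + l)*(-5) = -6 + (-10 - 5*l) = -16 - 5*l)
L = -7 (L = 3 - 1*10 = 3 - 10 = -7)
(8*z(4))*L = (8*(-16 - 5*4))*(-7) = (8*(-16 - 20))*(-7) = (8*(-36))*(-7) = -288*(-7) = 2016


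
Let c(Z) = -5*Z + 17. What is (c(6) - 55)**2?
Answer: 4624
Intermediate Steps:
c(Z) = 17 - 5*Z
(c(6) - 55)**2 = ((17 - 5*6) - 55)**2 = ((17 - 30) - 55)**2 = (-13 - 55)**2 = (-68)**2 = 4624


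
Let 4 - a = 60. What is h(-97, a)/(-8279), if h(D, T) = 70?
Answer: -70/8279 ≈ -0.0084551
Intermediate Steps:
a = -56 (a = 4 - 1*60 = 4 - 60 = -56)
h(-97, a)/(-8279) = 70/(-8279) = 70*(-1/8279) = -70/8279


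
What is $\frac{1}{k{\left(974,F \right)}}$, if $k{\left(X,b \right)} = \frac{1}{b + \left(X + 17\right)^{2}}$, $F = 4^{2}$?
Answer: $982097$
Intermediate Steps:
$F = 16$
$k{\left(X,b \right)} = \frac{1}{b + \left(17 + X\right)^{2}}$
$\frac{1}{k{\left(974,F \right)}} = \frac{1}{\frac{1}{16 + \left(17 + 974\right)^{2}}} = \frac{1}{\frac{1}{16 + 991^{2}}} = \frac{1}{\frac{1}{16 + 982081}} = \frac{1}{\frac{1}{982097}} = 982097$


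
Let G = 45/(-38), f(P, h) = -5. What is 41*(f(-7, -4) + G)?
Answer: -9635/38 ≈ -253.55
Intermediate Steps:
G = -45/38 (G = 45*(-1/38) = -45/38 ≈ -1.1842)
41*(f(-7, -4) + G) = 41*(-5 - 45/38) = 41*(-235/38) = -9635/38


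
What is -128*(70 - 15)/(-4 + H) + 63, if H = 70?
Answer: -131/3 ≈ -43.667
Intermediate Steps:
-128*(70 - 15)/(-4 + H) + 63 = -128*(70 - 15)/(-4 + 70) + 63 = -7040/66 + 63 = -128*⅚ + 63 = -320/3 + 63 = -131/3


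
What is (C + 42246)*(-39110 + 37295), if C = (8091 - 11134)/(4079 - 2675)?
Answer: -35882756305/468 ≈ -7.6673e+7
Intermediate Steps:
C = -3043/1404 ≈ -2.1674
(C + 42246)*(-39110 + 37295) = (-3043/1404 + 42246)*(-39110 + 37295) = (59310341/1404)*(-1815) = -35882756305/468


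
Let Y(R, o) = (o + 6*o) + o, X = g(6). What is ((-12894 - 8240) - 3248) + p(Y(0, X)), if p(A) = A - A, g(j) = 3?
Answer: -24382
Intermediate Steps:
X = 3
Y(R, o) = 8*o (Y(R, o) = 7*o + o = 8*o)
p(A) = 0
((-12894 - 8240) - 3248) + p(Y(0, X)) = ((-12894 - 8240) - 3248) + 0 = (-21134 - 3248) + 0 = -24382 + 0 = -24382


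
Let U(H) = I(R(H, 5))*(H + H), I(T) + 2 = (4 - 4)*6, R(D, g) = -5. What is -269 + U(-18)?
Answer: -197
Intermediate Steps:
I(T) = -2 (I(T) = -2 + (4 - 4)*6 = -2 + 0*6 = -2 + 0 = -2)
U(H) = -4*H (U(H) = -2*(H + H) = -4*H)
-269 + U(-18) = -269 - 4*(-18) = -269 + 72 = -197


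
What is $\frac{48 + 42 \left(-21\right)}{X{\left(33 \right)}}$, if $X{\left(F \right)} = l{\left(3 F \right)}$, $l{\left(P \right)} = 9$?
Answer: $- \frac{278}{3} \approx -92.667$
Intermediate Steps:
$X{\left(F \right)} = 9$
$\frac{48 + 42 \left(-21\right)}{X{\left(33 \right)}} = \frac{48 + 42 \left(-21\right)}{9} = \left(48 - 882\right) \frac{1}{9} = \left(-834\right) \frac{1}{9} = - \frac{278}{3}$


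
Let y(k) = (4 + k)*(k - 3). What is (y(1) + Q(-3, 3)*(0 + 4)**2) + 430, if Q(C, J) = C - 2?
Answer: 340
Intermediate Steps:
Q(C, J) = -2 + C
y(k) = (-3 + k)*(4 + k) (y(k) = (4 + k)*(-3 + k) = (-3 + k)*(4 + k))
(y(1) + Q(-3, 3)*(0 + 4)**2) + 430 = ((-12 + 1 + 1**2) + (-2 - 3)*(0 + 4)**2) + 430 = ((-12 + 1 + 1) - 5*4**2) + 430 = (-10 - 5*16) + 430 = (-10 - 80) + 430 = -90 + 430 = 340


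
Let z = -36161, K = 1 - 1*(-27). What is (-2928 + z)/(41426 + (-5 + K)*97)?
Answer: -39089/43657 ≈ -0.89537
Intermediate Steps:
K = 28 (K = 1 + 27 = 28)
(-2928 + z)/(41426 + (-5 + K)*97) = (-2928 - 36161)/(41426 + (-5 + 28)*97) = -39089/(41426 + 23*97) = -39089/(41426 + 2231) = -39089/43657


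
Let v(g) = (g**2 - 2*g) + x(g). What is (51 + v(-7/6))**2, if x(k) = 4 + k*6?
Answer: 3463321/1296 ≈ 2672.3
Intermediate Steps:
x(k) = 4 + 6*k
v(g) = 4 + g**2 + 4*g (v(g) = (g**2 - 2*g) + (4 + 6*g) = 4 + g**2 + 4*g)
(51 + v(-7/6))**2 = (51 + (4 + (-7/6)**2 + 4*(-7/6)))**2 = (51 + (4 + 49/36 - 14/3))**2 = (51 + 25/36)**2 = (1861/36)**2 = 3463321/1296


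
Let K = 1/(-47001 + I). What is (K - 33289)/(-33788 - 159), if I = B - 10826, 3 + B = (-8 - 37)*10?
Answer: 1940082921/1978431160 ≈ 0.98062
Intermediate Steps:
B = -453 (B = -3 + (-8 - 37)*10 = -3 - 45*10 = -3 - 450 = -453)
I = -11279 (I = -453 - 10826 = -11279)
K = -1/58280 (K = 1/(-47001 - 11279) = 1/(-58280) = -1/58280 ≈ -1.7159e-5)
(K - 33289)/(-33788 - 159) = (-1/58280 - 33289)/(-33788 - 159) = -1940082921/58280/(-33947) = -1940082921/58280*(-1/33947) = 1940082921/1978431160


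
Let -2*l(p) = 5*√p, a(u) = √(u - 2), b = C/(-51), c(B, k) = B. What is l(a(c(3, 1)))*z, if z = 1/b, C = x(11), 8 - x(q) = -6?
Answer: 255/28 ≈ 9.1071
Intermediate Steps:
x(q) = 14 (x(q) = 8 - 1*(-6) = 8 + 6 = 14)
C = 14
b = -14/51 (b = 14/(-51) = 14*(-1/51) = -14/51 ≈ -0.27451)
a(u) = √(-2 + u)
l(p) = -5*√p/2
z = -51/14 (z = 1/(-14/51) = -51/14 ≈ -3.6429)
l(a(c(3, 1)))*z = -5*(-2 + 3)^(¼)/2*(-51/14) = -5*√(√1)/2*(-51/14) = -5*√1/2*(-51/14) = -5/2*1*(-51/14) = -5/2*(-51/14) = 255/28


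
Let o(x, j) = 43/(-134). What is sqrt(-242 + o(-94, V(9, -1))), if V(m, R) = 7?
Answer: I*sqrt(4351114)/134 ≈ 15.567*I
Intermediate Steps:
o(x, j) = -43/134 (o(x, j) = 43*(-1/134) = -43/134)
sqrt(-242 + o(-94, V(9, -1))) = sqrt(-242 - 43/134) = sqrt(-32471/134) = I*sqrt(4351114)/134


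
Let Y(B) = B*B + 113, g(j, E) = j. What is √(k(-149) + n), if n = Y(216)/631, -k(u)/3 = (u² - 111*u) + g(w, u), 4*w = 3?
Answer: I*√184982624173/1262 ≈ 340.81*I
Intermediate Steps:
w = ¾ (w = (¼)*3 = ¾ ≈ 0.75000)
Y(B) = 113 + B² (Y(B) = B² + 113 = 113 + B²)
k(u) = -9/4 - 3*u² + 333*u (k(u) = -3*((u² - 111*u) + ¾) = -3*(¾ + u² - 111*u) = -9/4 - 3*u² + 333*u)
n = 46769/631 (n = (113 + 216²)/631 = (113 + 46656)*(1/631) = 46769*(1/631) = 46769/631 ≈ 74.119)
√(k(-149) + n) = √((-9/4 - 3*(-149)² + 333*(-149)) + 46769/631) = √((-9/4 - 3*22201 - 49617) + 46769/631) = √((-9/4 - 66603 - 49617) + 46769/631) = √(-464889/4 + 46769/631) = √(-293157883/2524) = I*√184982624173/1262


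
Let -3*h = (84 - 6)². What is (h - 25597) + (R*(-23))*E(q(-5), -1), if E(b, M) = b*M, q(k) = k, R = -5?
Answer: -27050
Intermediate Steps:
E(b, M) = M*b
h = -2028 (h = -(84 - 6)²/3 = -⅓*78² = -⅓*6084 = -2028)
(h - 25597) + (R*(-23))*E(q(-5), -1) = (-2028 - 25597) + (-5*(-23))*(-1*(-5)) = -27625 + 115*5 = -27625 + 575 = -27050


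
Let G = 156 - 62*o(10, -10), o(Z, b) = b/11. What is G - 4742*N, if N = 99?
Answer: -5161702/11 ≈ -4.6925e+5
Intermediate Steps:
o(Z, b) = b/11 (o(Z, b) = b*(1/11) = b/11)
G = 2336/11 (G = 156 - 62*(-10)/11 = 156 - 62*(-10/11) = 156 + 620/11 = 2336/11 ≈ 212.36)
G - 4742*N = 2336/11 - 4742*99 = 2336/11 - 1*469458 = 2336/11 - 469458 = -5161702/11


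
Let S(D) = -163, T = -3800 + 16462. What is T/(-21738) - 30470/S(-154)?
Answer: 330146477/1771647 ≈ 186.35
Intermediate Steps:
T = 12662
T/(-21738) - 30470/S(-154) = 12662/(-21738) - 30470/(-163) = 12662*(-1/21738) - 30470*(-1/163) = -6331/10869 + 30470/163 = 330146477/1771647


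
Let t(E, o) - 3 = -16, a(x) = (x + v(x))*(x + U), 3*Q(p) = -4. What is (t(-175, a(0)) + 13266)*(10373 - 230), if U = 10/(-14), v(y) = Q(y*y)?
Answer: 134425179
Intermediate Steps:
Q(p) = -4/3 (Q(p) = (⅓)*(-4) = -4/3)
v(y) = -4/3
U = -5/7 (U = 10*(-1/14) = -5/7 ≈ -0.71429)
a(x) = (-5/7 + x)*(-4/3 + x) (a(x) = (x - 4/3)*(x - 5/7) = (-4/3 + x)*(-5/7 + x) = (-5/7 + x)*(-4/3 + x))
t(E, o) = -13 (t(E, o) = 3 - 16 = -13)
(t(-175, a(0)) + 13266)*(10373 - 230) = (-13 + 13266)*(10373 - 230) = 13253*10143 = 134425179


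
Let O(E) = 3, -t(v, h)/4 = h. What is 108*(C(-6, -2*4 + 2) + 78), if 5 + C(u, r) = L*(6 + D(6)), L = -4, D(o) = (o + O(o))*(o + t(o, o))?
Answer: 75276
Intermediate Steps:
t(v, h) = -4*h
D(o) = -3*o*(3 + o) (D(o) = (o + 3)*(o - 4*o) = (3 + o)*(-3*o) = -3*o*(3 + o))
C(u, r) = 619 (C(u, r) = -5 - 4*(6 + 3*6*(-3 - 1*6)) = -5 - 4*(6 + 3*6*(-3 - 6)) = -5 - 4*(6 + 3*6*(-9)) = -5 - 4*(6 - 162) = -5 - 4*(-156) = -5 + 624 = 619)
108*(C(-6, -2*4 + 2) + 78) = 108*(619 + 78) = 108*697 = 75276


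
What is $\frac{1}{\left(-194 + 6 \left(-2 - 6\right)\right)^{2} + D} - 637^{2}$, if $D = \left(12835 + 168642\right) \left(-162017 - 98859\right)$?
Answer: $- \frac{19210295508876473}{47342935288} \approx -4.0577 \cdot 10^{5}$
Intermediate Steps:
$D = -47342993852$ ($D = 181477 \left(-260876\right) = -47342993852$)
$\frac{1}{\left(-194 + 6 \left(-2 - 6\right)\right)^{2} + D} - 637^{2} = \frac{1}{\left(-194 + 6 \left(-2 - 6\right)\right)^{2} - 47342993852} - 637^{2} = \frac{1}{\left(-194 + 6 \left(-8\right)\right)^{2} - 47342993852} - 405769 = \frac{1}{\left(-194 - 48\right)^{2} - 47342993852} - 405769 = \frac{1}{\left(-242\right)^{2} - 47342993852} - 405769 = \frac{1}{58564 - 47342993852} - 405769 = \frac{1}{-47342935288} - 405769 = - \frac{1}{47342935288} - 405769 = - \frac{19210295508876473}{47342935288}$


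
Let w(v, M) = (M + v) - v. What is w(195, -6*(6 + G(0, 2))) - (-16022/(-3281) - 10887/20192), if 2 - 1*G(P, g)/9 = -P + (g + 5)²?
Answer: 165469583927/66249952 ≈ 2497.7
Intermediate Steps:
G(P, g) = 18 - 9*(5 + g)² + 9*P (G(P, g) = 18 - 9*(-P + (g + 5)²) = 18 - 9*(-P + (5 + g)²) = 18 - 9*((5 + g)² - P) = 18 + (-9*(5 + g)² + 9*P) = 18 - 9*(5 + g)² + 9*P)
w(v, M) = M
w(195, -6*(6 + G(0, 2))) - (-16022/(-3281) - 10887/20192) = -6*(6 + (18 - 9*(5 + 2)² + 9*0)) - (-16022/(-3281) - 10887/20192) = -6*(6 + (18 - 9*7² + 0)) - (-16022*(-1/3281) - 10887*1/20192) = -6*(6 + (18 - 9*49 + 0)) - (16022/3281 - 10887/20192) = -6*(6 + (18 - 441 + 0)) - 1*287795977/66249952 = -6*(6 - 423) - 287795977/66249952 = -6*(-417) - 287795977/66249952 = 2502 - 287795977/66249952 = 165469583927/66249952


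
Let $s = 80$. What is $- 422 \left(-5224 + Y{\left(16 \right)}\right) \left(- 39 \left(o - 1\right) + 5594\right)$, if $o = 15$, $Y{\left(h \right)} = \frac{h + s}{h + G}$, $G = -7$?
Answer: $\frac{33317203840}{3} \approx 1.1106 \cdot 10^{10}$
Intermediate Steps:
$Y{\left(h \right)} = \frac{80 + h}{-7 + h}$ ($Y{\left(h \right)} = \frac{h + 80}{h - 7} = \frac{80 + h}{-7 + h}$)
$- 422 \left(-5224 + Y{\left(16 \right)}\right) \left(- 39 \left(o - 1\right) + 5594\right) = - 422 \left(-5224 + \frac{80 + 16}{-7 + 16}\right) \left(- 39 \left(15 - 1\right) + 5594\right) = - 422 \left(-5224 + \frac{1}{9} \cdot 96\right) \left(\left(-39\right) 14 + 5594\right) = - 422 \left(-5224 + \frac{1}{9} \cdot 96\right) \left(-546 + 5594\right) = - 422 \left(-5224 + \frac{32}{3}\right) 5048 = - 422 \left(\left(- \frac{15640}{3}\right) 5048\right) = \left(-422\right) \left(- \frac{78950720}{3}\right) = \frac{33317203840}{3}$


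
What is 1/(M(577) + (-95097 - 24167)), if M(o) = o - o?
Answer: -1/119264 ≈ -8.3848e-6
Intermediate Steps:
M(o) = 0
1/(M(577) + (-95097 - 24167)) = 1/(0 + (-95097 - 24167)) = 1/(0 - 119264) = 1/(-119264) = -1/119264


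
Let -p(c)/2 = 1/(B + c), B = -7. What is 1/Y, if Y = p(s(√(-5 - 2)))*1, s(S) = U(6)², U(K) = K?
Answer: -29/2 ≈ -14.500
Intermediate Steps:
s(S) = 36 (s(S) = 6² = 36)
p(c) = -2/(-7 + c)
Y = -2/29 (Y = -2/(-7 + 36)*1 = -2/29*1 = -2/29 ≈ -0.068966)
1/Y = 1/(-2/29) = -29/2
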